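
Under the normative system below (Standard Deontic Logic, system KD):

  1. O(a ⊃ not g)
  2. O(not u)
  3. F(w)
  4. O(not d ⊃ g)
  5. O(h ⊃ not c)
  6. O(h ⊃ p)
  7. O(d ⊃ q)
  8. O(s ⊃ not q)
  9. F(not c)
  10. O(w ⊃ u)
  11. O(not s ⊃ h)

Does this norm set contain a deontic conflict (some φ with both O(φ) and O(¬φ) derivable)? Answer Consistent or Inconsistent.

Premise 10 is O(w ⊃ u), but O(w) is not derivable from the premises, so it does not yield O(u).
So O(u) is not derivable, and the apparent clash with O(not u) does not arise.
A world satisfying every obligation exists (e.g. a=false, c=true, d=false, g=true, h=false, p=false, q=false, s=true, u=false, w=false); no atom is both obligatory and forbidden, so the set is consistent.

Consistent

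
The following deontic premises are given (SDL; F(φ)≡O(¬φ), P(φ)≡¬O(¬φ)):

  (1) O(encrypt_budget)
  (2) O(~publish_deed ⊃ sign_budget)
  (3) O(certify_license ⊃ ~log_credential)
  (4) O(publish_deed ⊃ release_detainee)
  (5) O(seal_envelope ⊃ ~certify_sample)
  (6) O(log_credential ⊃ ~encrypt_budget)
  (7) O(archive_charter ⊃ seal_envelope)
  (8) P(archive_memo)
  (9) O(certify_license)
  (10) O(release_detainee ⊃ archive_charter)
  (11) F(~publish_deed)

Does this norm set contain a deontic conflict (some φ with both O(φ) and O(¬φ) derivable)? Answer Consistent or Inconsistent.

Consistent

Premise 6 is O(log_credential ⊃ ~encrypt_budget), but O(log_credential) is not derivable from the premises, so it does not yield O(~encrypt_budget).
So O(~encrypt_budget) is not derivable, and the apparent clash with O(encrypt_budget) does not arise.
A world satisfying every obligation exists (e.g. archive_charter=true, archive_memo=false, certify_license=true, certify_sample=false, encrypt_budget=true, log_credential=false, publish_deed=true, release_detainee=true, seal_envelope=true, sign_budget=false); no atom is both obligatory and forbidden, so the set is consistent.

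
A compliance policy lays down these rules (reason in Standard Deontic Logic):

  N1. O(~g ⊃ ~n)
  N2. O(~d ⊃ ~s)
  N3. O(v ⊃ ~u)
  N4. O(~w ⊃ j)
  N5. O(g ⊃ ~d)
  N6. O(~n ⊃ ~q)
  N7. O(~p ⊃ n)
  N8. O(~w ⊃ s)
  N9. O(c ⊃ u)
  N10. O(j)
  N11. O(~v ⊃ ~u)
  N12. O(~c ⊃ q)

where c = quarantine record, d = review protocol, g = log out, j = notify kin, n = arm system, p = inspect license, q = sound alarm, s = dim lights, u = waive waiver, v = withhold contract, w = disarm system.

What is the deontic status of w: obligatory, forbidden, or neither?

By case analysis on ~v: premise 11 gives O(~v ⊃ ~u) and premise 3 gives O(v ⊃ ~u), so O(~u) either way.
Premise 9, O(c ⊃ u), contraposes to O(~u ⊃ ~c); with O(~u) we get O(~c).
With premise 12, O(~c ⊃ q), the K-axiom yields O(q).
Premise 6 is O(~n ⊃ ~q); contrapositively O(q ⊃ n). Since O(q) holds, K gives O(n).
Premise 1 is O(~g ⊃ ~n); contrapositively O(n ⊃ g). Since O(n) holds, K gives O(g).
Premise 5 is O(g ⊃ ~d); since O(g), deontic closure gives O(~d).
With premise 2, O(~d ⊃ ~s), the K-axiom yields O(~s).
The contrapositive of premise 8 (O(~w ⊃ s)) is O(~s ⊃ w), and O(~s) is already established, so O(w).
Premises 4, 7, 10 do not contribute to this derivation.
Hence w is obligatory.

Obligatory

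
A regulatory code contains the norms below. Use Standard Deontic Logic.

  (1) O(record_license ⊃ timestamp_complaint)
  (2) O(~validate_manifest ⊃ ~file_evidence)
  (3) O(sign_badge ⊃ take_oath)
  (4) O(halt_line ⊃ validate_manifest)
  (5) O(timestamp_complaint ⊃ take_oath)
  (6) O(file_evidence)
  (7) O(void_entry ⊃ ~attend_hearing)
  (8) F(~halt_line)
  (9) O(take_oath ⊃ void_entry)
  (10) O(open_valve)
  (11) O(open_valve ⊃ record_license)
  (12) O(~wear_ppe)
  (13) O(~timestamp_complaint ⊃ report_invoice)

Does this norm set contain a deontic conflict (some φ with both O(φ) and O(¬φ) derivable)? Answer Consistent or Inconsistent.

Consistent

Premise 2 is O(~validate_manifest ⊃ ~file_evidence), but O(~validate_manifest) is not derivable from the premises, so it does not yield O(~file_evidence).
So O(~file_evidence) is not derivable, and the apparent clash with O(file_evidence) does not arise.
A world satisfying every obligation exists (e.g. attend_hearing=false, file_evidence=true, halt_line=true, open_valve=true, record_license=true, report_invoice=false, sign_badge=false, take_oath=true, timestamp_complaint=true, validate_manifest=true, void_entry=true, wear_ppe=false); no atom is both obligatory and forbidden, so the set is consistent.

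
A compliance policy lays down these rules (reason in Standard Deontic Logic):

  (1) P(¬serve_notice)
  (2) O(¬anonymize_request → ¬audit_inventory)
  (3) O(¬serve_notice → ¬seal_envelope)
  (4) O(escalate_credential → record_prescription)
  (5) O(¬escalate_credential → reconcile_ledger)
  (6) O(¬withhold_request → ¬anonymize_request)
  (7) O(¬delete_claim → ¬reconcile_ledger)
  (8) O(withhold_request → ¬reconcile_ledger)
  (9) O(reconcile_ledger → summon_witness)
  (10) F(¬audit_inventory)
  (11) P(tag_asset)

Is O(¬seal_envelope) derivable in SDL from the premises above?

Premise 3 is O(¬serve_notice → ¬seal_envelope), but O(¬serve_notice) is not derivable from the premises (the permission P(¬serve_notice) asserts only ¬O(serve_notice), not O(¬serve_notice)), so it does not yield O(¬seal_envelope).
No other premise forces O(¬seal_envelope). An ideal world satisfying every premise can still have ¬seal_envelope false, so O(¬seal_envelope) is not derivable.

No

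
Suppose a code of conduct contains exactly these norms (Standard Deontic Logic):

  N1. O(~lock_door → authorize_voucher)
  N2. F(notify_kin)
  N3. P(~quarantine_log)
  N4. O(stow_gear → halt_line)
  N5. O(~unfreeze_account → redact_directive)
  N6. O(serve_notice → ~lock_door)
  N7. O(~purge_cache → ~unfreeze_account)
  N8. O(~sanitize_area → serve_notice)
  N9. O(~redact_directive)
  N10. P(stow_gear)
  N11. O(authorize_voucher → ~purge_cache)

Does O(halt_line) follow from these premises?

Premise 4 is O(stow_gear → halt_line), but O(stow_gear) is not derivable from the premises (the permission P(stow_gear) asserts only ~O(~stow_gear), not O(stow_gear)), so it does not yield O(halt_line).
No other premise forces O(halt_line). An ideal world satisfying every premise can still have halt_line false, so O(halt_line) is not derivable.

No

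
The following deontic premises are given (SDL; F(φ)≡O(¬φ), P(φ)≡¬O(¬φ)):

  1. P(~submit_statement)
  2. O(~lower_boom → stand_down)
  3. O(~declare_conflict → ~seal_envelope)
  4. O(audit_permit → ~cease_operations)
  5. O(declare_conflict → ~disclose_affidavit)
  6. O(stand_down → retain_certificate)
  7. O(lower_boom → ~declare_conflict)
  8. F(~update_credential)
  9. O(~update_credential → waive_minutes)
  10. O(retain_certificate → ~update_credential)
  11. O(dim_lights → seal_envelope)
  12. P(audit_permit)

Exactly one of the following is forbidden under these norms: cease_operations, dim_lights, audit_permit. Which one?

dim_lights

F(~update_credential) at premise 8 means O(update_credential).
Premise 10 is O(retain_certificate → ~update_credential); contrapositively O(update_credential → ~retain_certificate). Since O(update_credential) holds, K gives O(~retain_certificate).
Premise 6 is O(stand_down → retain_certificate); contrapositively O(~retain_certificate → ~stand_down). Since O(~retain_certificate) holds, K gives O(~stand_down).
Premise 2 is O(~lower_boom → stand_down); contrapositively O(~stand_down → lower_boom). Since O(~stand_down) holds, K gives O(lower_boom).
From O(lower_boom) and premise 7, O(lower_boom → ~declare_conflict), we obtain O(~declare_conflict).
Applying K to premise 3 (O(~declare_conflict → ~seal_envelope)) and O(~declare_conflict) yields O(~seal_envelope).
Premise 11 is O(dim_lights → seal_envelope); contrapositively O(~seal_envelope → ~dim_lights). Since O(~seal_envelope) holds, K gives O(~dim_lights).
So O(~dim_lights) holds, i.e. dim_lights is forbidden. None of the other listed options is forbidden under the premises.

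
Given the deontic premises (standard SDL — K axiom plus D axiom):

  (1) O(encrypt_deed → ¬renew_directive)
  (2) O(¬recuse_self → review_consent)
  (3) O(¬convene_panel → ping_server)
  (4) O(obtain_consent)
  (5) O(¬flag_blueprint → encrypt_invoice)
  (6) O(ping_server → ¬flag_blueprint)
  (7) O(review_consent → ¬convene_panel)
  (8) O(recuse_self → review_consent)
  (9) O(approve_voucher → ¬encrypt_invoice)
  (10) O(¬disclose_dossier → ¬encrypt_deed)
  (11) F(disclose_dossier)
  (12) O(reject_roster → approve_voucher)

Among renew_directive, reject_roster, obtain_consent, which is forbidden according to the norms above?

Premises 2 and 8 cover both cases: O(¬recuse_self → review_consent) and O(recuse_self → review_consent). Since ¬recuse_self ∨ recuse_self is a tautology, O(review_consent) follows.
From O(review_consent) and premise 7, O(review_consent → ¬convene_panel), we obtain O(¬convene_panel).
With premise 3, O(¬convene_panel → ping_server), the K-axiom yields O(ping_server).
With premise 6, O(ping_server → ¬flag_blueprint), the K-axiom yields O(¬flag_blueprint).
With premise 5, O(¬flag_blueprint → encrypt_invoice), the K-axiom yields O(encrypt_invoice).
The contrapositive of premise 9 (O(approve_voucher → ¬encrypt_invoice)) is O(encrypt_invoice → ¬approve_voucher), and O(encrypt_invoice) is already established, so O(¬approve_voucher).
Premise 12 is O(reject_roster → approve_voucher); contrapositively O(¬approve_voucher → ¬reject_roster). Since O(¬approve_voucher) holds, K gives O(¬reject_roster).
So O(¬reject_roster) holds, i.e. reject_roster is forbidden. None of the other listed options is forbidden under the premises.

reject_roster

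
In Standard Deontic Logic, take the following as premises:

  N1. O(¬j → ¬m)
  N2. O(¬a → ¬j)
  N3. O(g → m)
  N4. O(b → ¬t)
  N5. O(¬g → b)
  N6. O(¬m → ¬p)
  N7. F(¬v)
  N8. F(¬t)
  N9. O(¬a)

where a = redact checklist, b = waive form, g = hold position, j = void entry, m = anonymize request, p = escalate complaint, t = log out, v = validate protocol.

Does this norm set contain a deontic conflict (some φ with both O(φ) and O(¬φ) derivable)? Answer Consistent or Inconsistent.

Premise 8, F(¬t), is equivalent to O(t).
Premise 4 is O(b → ¬t); contrapositively O(t → ¬b). Since O(t) holds, K gives O(¬b).
Premise 5 is O(¬g → b); contrapositively O(¬b → g). Since O(¬b) holds, K gives O(g).
Premise 3 is O(g → m); since O(g), deontic closure gives O(m).
Premise 1 is O(¬j → ¬m); contrapositively O(m → j). Since O(m) holds, K gives O(j).
Premise 2, O(¬a → ¬j), contraposes to O(j → a); with O(j) we get O(a).
But premise 9 directly asserts O(¬a).
We now have both O(a) and O(¬a) — a is simultaneously obligatory and forbidden, violating the D-axiom.

Inconsistent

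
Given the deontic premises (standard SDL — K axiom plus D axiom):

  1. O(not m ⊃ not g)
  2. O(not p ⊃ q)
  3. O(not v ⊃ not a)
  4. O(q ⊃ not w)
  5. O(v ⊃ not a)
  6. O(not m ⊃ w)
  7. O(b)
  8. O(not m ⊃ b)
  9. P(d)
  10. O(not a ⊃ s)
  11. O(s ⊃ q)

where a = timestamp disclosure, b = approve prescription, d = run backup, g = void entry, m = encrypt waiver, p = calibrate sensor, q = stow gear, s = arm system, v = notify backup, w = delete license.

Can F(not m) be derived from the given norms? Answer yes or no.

Premises 5 and 3 cover both cases: O(v ⊃ not a) and O(not v ⊃ not a). Since v ∨ not v is a tautology, O(not a) follows.
Applying K to premise 10 (O(not a ⊃ s)) and O(not a) yields O(s).
Premise 11 is O(s ⊃ q); since O(s), deontic closure gives O(q).
Applying K to premise 4 (O(q ⊃ not w)) and O(q) yields O(not w).
Premise 6, O(not m ⊃ w), contraposes to O(not w ⊃ m); with O(not w) we get O(m).
Premises 1, 2, 7, 8, 9 do not contribute to this derivation.
So O(m) holds, i.e. F(not m). The claim follows.

Yes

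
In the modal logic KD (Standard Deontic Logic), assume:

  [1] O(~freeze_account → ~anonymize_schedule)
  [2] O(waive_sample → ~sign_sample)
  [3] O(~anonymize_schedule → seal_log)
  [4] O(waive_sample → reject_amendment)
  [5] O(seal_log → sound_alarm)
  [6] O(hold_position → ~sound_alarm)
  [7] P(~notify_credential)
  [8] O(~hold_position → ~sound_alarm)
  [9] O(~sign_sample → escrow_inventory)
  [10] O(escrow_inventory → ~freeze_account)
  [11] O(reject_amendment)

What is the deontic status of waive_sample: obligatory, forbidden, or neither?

Forbidden

Premises 6 and 8 cover both cases: O(hold_position → ~sound_alarm) and O(~hold_position → ~sound_alarm). Since hold_position ∨ ~hold_position is a tautology, O(~sound_alarm) follows.
Premise 5 is O(seal_log → sound_alarm); contrapositively O(~sound_alarm → ~seal_log). Since O(~sound_alarm) holds, K gives O(~seal_log).
Premise 3, O(~anonymize_schedule → seal_log), contraposes to O(~seal_log → anonymize_schedule); with O(~seal_log) we get O(anonymize_schedule).
Premise 1 is O(~freeze_account → ~anonymize_schedule); contrapositively O(anonymize_schedule → freeze_account). Since O(anonymize_schedule) holds, K gives O(freeze_account).
Premise 10 is O(escrow_inventory → ~freeze_account); contrapositively O(freeze_account → ~escrow_inventory). Since O(freeze_account) holds, K gives O(~escrow_inventory).
The contrapositive of premise 9 (O(~sign_sample → escrow_inventory)) is O(~escrow_inventory → sign_sample), and O(~escrow_inventory) is already established, so O(sign_sample).
Premise 2 is O(waive_sample → ~sign_sample); contrapositively O(sign_sample → ~waive_sample). Since O(sign_sample) holds, K gives O(~waive_sample).
Premises 4, 7, 11 do not contribute to this derivation.
Thus O(~waive_sample), which is F(waive_sample): waive_sample is forbidden.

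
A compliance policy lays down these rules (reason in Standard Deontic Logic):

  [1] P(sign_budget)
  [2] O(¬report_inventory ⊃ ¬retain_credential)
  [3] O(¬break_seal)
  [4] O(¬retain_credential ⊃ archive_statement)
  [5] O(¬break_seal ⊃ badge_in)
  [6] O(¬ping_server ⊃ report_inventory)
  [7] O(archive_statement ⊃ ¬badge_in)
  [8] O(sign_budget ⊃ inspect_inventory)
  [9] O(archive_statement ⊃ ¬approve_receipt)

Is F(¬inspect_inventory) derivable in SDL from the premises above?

Premise 8 is O(sign_budget ⊃ inspect_inventory), but O(sign_budget) is not derivable from the premises (the permission P(sign_budget) asserts only ¬O(¬sign_budget), not O(sign_budget)), so it does not yield O(inspect_inventory).
No other premise forces O(inspect_inventory). An ideal world satisfying every premise can still have ¬inspect_inventory true, so F(¬inspect_inventory) is not derivable.

No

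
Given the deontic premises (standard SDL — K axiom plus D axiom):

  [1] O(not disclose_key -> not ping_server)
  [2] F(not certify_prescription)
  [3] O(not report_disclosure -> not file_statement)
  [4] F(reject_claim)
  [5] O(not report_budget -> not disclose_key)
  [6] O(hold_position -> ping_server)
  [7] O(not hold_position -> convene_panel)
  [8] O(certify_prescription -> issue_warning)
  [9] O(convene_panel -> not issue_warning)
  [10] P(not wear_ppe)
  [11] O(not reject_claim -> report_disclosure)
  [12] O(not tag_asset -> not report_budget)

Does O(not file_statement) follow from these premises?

No

Premise 3 is O(not report_disclosure -> not file_statement), but O(not report_disclosure) is not derivable from the premises, so it does not yield O(not file_statement).
No other premise forces O(not file_statement). An ideal world satisfying every premise can still have not file_statement false, so O(not file_statement) is not derivable.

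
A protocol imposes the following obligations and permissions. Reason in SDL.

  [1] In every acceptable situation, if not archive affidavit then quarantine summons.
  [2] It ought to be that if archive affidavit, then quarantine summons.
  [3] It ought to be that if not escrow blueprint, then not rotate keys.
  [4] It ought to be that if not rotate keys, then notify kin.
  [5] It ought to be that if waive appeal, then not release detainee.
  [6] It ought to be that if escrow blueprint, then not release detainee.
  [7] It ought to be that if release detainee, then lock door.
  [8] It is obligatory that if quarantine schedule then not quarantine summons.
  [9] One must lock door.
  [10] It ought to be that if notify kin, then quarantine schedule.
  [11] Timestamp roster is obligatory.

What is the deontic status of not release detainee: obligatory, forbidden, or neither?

By case analysis on archive_affidavit: premise 2 gives O(archive_affidavit → quarantine_summons) and premise 1 gives O(¬archive_affidavit → quarantine_summons), so O(quarantine_summons) either way.
The contrapositive of premise 8 (O(quarantine_schedule → ¬quarantine_summons)) is O(quarantine_summons → ¬quarantine_schedule), and O(quarantine_summons) is already established, so O(¬quarantine_schedule).
The contrapositive of premise 10 (O(notify_kin → quarantine_schedule)) is O(¬quarantine_schedule → ¬notify_kin), and O(¬quarantine_schedule) is already established, so O(¬notify_kin).
The contrapositive of premise 4 (O(¬rotate_keys → notify_kin)) is O(¬notify_kin → rotate_keys), and O(¬notify_kin) is already established, so O(rotate_keys).
Premise 3, O(¬escrow_blueprint → ¬rotate_keys), contraposes to O(rotate_keys → escrow_blueprint); with O(rotate_keys) we get O(escrow_blueprint).
Premise 6 is O(escrow_blueprint → ¬release_detainee); since O(escrow_blueprint), deontic closure gives O(¬release_detainee).
Premises 5, 7, 9, 11 do not contribute to this derivation.
Hence ¬release_detainee is obligatory.

Obligatory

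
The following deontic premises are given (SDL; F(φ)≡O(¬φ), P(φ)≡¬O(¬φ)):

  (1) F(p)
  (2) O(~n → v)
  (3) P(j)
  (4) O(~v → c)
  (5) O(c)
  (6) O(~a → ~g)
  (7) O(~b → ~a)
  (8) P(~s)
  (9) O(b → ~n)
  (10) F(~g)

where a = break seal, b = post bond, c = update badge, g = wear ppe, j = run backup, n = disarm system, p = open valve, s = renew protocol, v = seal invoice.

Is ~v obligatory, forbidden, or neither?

Forbidden

F(~g) at premise 10 means O(g).
Premise 6, O(~a → ~g), contraposes to O(g → a); with O(g) we get O(a).
Premise 7, O(~b → ~a), contraposes to O(a → b); with O(a) we get O(b).
Applying K to premise 9 (O(b → ~n)) and O(b) yields O(~n).
Applying K to premise 2 (O(~n → v)) and O(~n) yields O(v).
Premises 1, 3, 4, 5, 8 do not contribute to this derivation.
Thus O(v), which is F(~v): ~v is forbidden.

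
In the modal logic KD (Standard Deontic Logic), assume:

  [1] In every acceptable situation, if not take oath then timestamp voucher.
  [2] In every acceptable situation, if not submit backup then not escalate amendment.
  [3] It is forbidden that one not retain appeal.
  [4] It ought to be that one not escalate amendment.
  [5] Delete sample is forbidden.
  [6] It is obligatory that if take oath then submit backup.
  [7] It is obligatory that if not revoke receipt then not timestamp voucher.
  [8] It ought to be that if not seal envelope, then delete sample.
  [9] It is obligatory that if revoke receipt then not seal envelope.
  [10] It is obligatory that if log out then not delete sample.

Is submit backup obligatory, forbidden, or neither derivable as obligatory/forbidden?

Obligatory

F(delete_sample) at premise 5 means O(¬delete_sample).
The contrapositive of premise 8 (O(¬seal_envelope → delete_sample)) is O(¬delete_sample → seal_envelope), and O(¬delete_sample) is already established, so O(seal_envelope).
Premise 9, O(revoke_receipt → ¬seal_envelope), contraposes to O(seal_envelope → ¬revoke_receipt); with O(seal_envelope) we get O(¬revoke_receipt).
From O(¬revoke_receipt) and premise 7, O(¬revoke_receipt → ¬timestamp_voucher), we obtain O(¬timestamp_voucher).
The contrapositive of premise 1 (O(¬take_oath → timestamp_voucher)) is O(¬timestamp_voucher → take_oath), and O(¬timestamp_voucher) is already established, so O(take_oath).
Applying K to premise 6 (O(take_oath → submit_backup)) and O(take_oath) yields O(submit_backup).
Premises 2, 3, 4, 10 do not contribute to this derivation.
Hence submit_backup is obligatory.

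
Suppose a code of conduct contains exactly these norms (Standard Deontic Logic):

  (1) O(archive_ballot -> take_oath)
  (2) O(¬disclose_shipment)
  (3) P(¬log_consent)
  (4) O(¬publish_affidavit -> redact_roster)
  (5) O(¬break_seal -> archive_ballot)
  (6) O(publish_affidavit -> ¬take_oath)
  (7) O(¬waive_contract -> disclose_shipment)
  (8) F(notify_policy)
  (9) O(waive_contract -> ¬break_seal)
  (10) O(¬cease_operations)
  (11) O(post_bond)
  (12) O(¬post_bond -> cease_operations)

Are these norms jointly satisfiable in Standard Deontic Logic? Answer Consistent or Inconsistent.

Consistent

Premise 12 is O(¬post_bond -> cease_operations), but O(¬post_bond) is not derivable from the premises, so it does not yield O(cease_operations).
So O(cease_operations) is not derivable, and the apparent clash with O(¬cease_operations) does not arise.
A world satisfying every obligation exists (e.g. archive_ballot=true, break_seal=false, cease_operations=false, disclose_shipment=false, log_consent=false, notify_policy=false, post_bond=true, publish_affidavit=false, redact_roster=true, take_oath=true, waive_contract=true); no atom is both obligatory and forbidden, so the set is consistent.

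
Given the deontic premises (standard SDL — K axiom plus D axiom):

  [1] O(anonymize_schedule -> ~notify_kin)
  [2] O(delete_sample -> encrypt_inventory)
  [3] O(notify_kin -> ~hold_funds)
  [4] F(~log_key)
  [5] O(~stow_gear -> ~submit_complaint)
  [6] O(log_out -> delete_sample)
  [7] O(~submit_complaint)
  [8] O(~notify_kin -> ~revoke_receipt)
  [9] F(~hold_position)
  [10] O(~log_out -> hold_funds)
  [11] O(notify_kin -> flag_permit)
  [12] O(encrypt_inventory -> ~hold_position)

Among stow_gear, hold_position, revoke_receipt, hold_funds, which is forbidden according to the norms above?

Premise 9 is F(~hold_position), i.e. O(hold_position).
The contrapositive of premise 12 (O(encrypt_inventory -> ~hold_position)) is O(hold_position -> ~encrypt_inventory), and O(hold_position) is already established, so O(~encrypt_inventory).
Premise 2, O(delete_sample -> encrypt_inventory), contraposes to O(~encrypt_inventory -> ~delete_sample); with O(~encrypt_inventory) we get O(~delete_sample).
Premise 6, O(log_out -> delete_sample), contraposes to O(~delete_sample -> ~log_out); with O(~delete_sample) we get O(~log_out).
Premise 10 is O(~log_out -> hold_funds); since O(~log_out), deontic closure gives O(hold_funds).
The contrapositive of premise 3 (O(notify_kin -> ~hold_funds)) is O(hold_funds -> ~notify_kin), and O(hold_funds) is already established, so O(~notify_kin).
With premise 8, O(~notify_kin -> ~revoke_receipt), the K-axiom yields O(~revoke_receipt).
So O(~revoke_receipt) holds, i.e. revoke_receipt is forbidden. None of the other listed options is forbidden under the premises.

revoke_receipt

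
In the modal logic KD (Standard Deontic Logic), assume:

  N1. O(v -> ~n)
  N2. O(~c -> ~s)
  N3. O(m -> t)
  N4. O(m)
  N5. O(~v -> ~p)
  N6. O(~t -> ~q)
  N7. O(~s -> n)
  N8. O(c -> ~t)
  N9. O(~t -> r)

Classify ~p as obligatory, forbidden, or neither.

From premise 4 we have O(m).
Premise 3 is O(m -> t); since O(m), deontic closure gives O(t).
Premise 8, O(c -> ~t), contraposes to O(t -> ~c); with O(t) we get O(~c).
Premise 2 is O(~c -> ~s); since O(~c), deontic closure gives O(~s).
Applying K to premise 7 (O(~s -> n)) and O(~s) yields O(n).
The contrapositive of premise 1 (O(v -> ~n)) is O(n -> ~v), and O(n) is already established, so O(~v).
Applying K to premise 5 (O(~v -> ~p)) and O(~v) yields O(~p).
Premises 6, 9 do not contribute to this derivation.
Hence ~p is obligatory.

Obligatory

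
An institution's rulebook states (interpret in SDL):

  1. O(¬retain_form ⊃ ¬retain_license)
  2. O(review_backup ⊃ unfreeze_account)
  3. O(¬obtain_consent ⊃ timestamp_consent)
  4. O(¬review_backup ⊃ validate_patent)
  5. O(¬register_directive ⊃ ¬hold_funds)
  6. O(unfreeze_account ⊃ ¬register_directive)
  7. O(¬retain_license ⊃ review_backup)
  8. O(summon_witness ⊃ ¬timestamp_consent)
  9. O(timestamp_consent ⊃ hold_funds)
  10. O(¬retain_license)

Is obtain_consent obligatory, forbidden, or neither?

Premise 10 states O(¬retain_license) outright.
With premise 7, O(¬retain_license ⊃ review_backup), the K-axiom yields O(review_backup).
Applying K to premise 2 (O(review_backup ⊃ unfreeze_account)) and O(review_backup) yields O(unfreeze_account).
Premise 6 is O(unfreeze_account ⊃ ¬register_directive); since O(unfreeze_account), deontic closure gives O(¬register_directive).
With premise 5, O(¬register_directive ⊃ ¬hold_funds), the K-axiom yields O(¬hold_funds).
The contrapositive of premise 9 (O(timestamp_consent ⊃ hold_funds)) is O(¬hold_funds ⊃ ¬timestamp_consent), and O(¬hold_funds) is already established, so O(¬timestamp_consent).
The contrapositive of premise 3 (O(¬obtain_consent ⊃ timestamp_consent)) is O(¬timestamp_consent ⊃ obtain_consent), and O(¬timestamp_consent) is already established, so O(obtain_consent).
Premises 1, 4, 8 do not contribute to this derivation.
Hence obtain_consent is obligatory.

Obligatory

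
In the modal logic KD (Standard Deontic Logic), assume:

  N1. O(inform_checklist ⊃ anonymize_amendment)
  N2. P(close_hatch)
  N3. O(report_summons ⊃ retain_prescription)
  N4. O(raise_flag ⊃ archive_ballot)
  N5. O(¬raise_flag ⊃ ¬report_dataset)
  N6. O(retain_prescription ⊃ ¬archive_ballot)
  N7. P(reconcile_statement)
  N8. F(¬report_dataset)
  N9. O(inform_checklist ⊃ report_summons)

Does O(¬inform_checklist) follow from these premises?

Yes

F(¬report_dataset) at premise 8 means O(report_dataset).
Premise 5 is O(¬raise_flag ⊃ ¬report_dataset); contrapositively O(report_dataset ⊃ raise_flag). Since O(report_dataset) holds, K gives O(raise_flag).
Premise 4 is O(raise_flag ⊃ archive_ballot); since O(raise_flag), deontic closure gives O(archive_ballot).
The contrapositive of premise 6 (O(retain_prescription ⊃ ¬archive_ballot)) is O(archive_ballot ⊃ ¬retain_prescription), and O(archive_ballot) is already established, so O(¬retain_prescription).
Premise 3, O(report_summons ⊃ retain_prescription), contraposes to O(¬retain_prescription ⊃ ¬report_summons); with O(¬retain_prescription) we get O(¬report_summons).
The contrapositive of premise 9 (O(inform_checklist ⊃ report_summons)) is O(¬report_summons ⊃ ¬inform_checklist), and O(¬report_summons) is already established, so O(¬inform_checklist).
Premises 1, 2, 7 do not contribute to this derivation.
So O(¬inform_checklist) follows.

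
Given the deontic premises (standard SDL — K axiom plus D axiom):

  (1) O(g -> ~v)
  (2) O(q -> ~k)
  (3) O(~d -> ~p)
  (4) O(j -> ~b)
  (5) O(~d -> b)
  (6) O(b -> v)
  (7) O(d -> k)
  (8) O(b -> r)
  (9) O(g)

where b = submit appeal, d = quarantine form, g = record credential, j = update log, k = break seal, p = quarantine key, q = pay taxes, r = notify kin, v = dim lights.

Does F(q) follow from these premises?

Yes

Premise 9 gives O(g).
Applying K to premise 1 (O(g -> ~v)) and O(g) yields O(~v).
Premise 6 is O(b -> v); contrapositively O(~v -> ~b). Since O(~v) holds, K gives O(~b).
The contrapositive of premise 5 (O(~d -> b)) is O(~b -> d), and O(~b) is already established, so O(d).
Premise 7 is O(d -> k); since O(d), deontic closure gives O(k).
The contrapositive of premise 2 (O(q -> ~k)) is O(k -> ~q), and O(k) is already established, so O(~q).
Premises 3, 4, 8 do not contribute to this derivation.
So O(~q) holds, i.e. F(q). The claim follows.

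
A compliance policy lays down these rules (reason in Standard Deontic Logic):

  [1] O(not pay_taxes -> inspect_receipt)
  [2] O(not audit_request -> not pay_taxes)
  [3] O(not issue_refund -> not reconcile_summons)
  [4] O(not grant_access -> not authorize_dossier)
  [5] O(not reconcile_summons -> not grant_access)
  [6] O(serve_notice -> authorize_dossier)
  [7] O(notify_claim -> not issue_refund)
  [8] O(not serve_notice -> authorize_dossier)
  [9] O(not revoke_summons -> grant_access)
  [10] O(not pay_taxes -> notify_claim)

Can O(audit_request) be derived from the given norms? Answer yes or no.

Yes

Premises 8 and 6 cover both cases: O(not serve_notice -> authorize_dossier) and O(serve_notice -> authorize_dossier). Since not serve_notice ∨ serve_notice is a tautology, O(authorize_dossier) follows.
Premise 4 is O(not grant_access -> not authorize_dossier); contrapositively O(authorize_dossier -> grant_access). Since O(authorize_dossier) holds, K gives O(grant_access).
The contrapositive of premise 5 (O(not reconcile_summons -> not grant_access)) is O(grant_access -> reconcile_summons), and O(grant_access) is already established, so O(reconcile_summons).
Premise 3, O(not issue_refund -> not reconcile_summons), contraposes to O(reconcile_summons -> issue_refund); with O(reconcile_summons) we get O(issue_refund).
Premise 7 is O(notify_claim -> not issue_refund); contrapositively O(issue_refund -> not notify_claim). Since O(issue_refund) holds, K gives O(not notify_claim).
The contrapositive of premise 10 (O(not pay_taxes -> notify_claim)) is O(not notify_claim -> pay_taxes), and O(not notify_claim) is already established, so O(pay_taxes).
The contrapositive of premise 2 (O(not audit_request -> not pay_taxes)) is O(pay_taxes -> audit_request), and O(pay_taxes) is already established, so O(audit_request).
Premises 1, 9 do not contribute to this derivation.
So O(audit_request) follows.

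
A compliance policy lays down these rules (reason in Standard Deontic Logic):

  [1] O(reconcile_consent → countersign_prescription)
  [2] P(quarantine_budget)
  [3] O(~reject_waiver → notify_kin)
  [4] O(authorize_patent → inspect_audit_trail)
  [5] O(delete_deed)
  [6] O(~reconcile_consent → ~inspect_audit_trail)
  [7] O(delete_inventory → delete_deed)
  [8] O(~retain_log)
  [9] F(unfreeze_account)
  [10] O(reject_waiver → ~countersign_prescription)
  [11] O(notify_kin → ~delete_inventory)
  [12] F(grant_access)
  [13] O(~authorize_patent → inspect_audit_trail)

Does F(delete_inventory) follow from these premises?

Yes

By case analysis on ~authorize_patent: premise 13 gives O(~authorize_patent → inspect_audit_trail) and premise 4 gives O(authorize_patent → inspect_audit_trail), so O(inspect_audit_trail) either way.
Premise 6 is O(~reconcile_consent → ~inspect_audit_trail); contrapositively O(inspect_audit_trail → reconcile_consent). Since O(inspect_audit_trail) holds, K gives O(reconcile_consent).
From O(reconcile_consent) and premise 1, O(reconcile_consent → countersign_prescription), we obtain O(countersign_prescription).
Premise 10 is O(reject_waiver → ~countersign_prescription); contrapositively O(countersign_prescription → ~reject_waiver). Since O(countersign_prescription) holds, K gives O(~reject_waiver).
Applying K to premise 3 (O(~reject_waiver → notify_kin)) and O(~reject_waiver) yields O(notify_kin).
With premise 11, O(notify_kin → ~delete_inventory), the K-axiom yields O(~delete_inventory).
Premises 2, 5, 7, 8, 9, 12 do not contribute to this derivation.
So O(~delete_inventory) holds, i.e. F(delete_inventory). The claim follows.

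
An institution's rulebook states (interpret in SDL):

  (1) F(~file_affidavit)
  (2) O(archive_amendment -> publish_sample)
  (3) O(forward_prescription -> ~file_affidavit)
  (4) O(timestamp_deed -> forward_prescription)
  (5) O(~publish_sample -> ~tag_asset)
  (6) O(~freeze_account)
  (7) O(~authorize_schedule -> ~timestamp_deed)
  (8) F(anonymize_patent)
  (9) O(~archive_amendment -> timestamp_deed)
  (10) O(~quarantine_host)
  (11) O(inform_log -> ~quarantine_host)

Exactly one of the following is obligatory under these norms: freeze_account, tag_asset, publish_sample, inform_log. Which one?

publish_sample

Premise 1 is F(~file_affidavit), i.e. O(file_affidavit).
Premise 3 is O(forward_prescription -> ~file_affidavit); contrapositively O(file_affidavit -> ~forward_prescription). Since O(file_affidavit) holds, K gives O(~forward_prescription).
Premise 4 is O(timestamp_deed -> forward_prescription); contrapositively O(~forward_prescription -> ~timestamp_deed). Since O(~forward_prescription) holds, K gives O(~timestamp_deed).
The contrapositive of premise 9 (O(~archive_amendment -> timestamp_deed)) is O(~timestamp_deed -> archive_amendment), and O(~timestamp_deed) is already established, so O(archive_amendment).
Premise 2 is O(archive_amendment -> publish_sample); since O(archive_amendment), deontic closure gives O(publish_sample).
So O(publish_sample) holds — publish_sample is obligatory. None of the other listed options is made obligatory by any chain of premises.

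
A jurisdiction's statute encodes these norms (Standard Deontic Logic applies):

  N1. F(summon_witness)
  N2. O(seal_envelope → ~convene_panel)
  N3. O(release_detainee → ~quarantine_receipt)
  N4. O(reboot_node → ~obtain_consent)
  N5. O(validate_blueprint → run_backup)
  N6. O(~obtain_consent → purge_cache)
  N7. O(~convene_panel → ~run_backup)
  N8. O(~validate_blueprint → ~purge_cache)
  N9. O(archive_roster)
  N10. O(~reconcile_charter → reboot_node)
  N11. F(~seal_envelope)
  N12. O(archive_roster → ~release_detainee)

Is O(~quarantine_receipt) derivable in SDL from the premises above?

No

Premise 3 is O(release_detainee → ~quarantine_receipt), but O(release_detainee) is not derivable from the premises, so it does not yield O(~quarantine_receipt).
No other premise forces O(~quarantine_receipt). An ideal world satisfying every premise can still have ~quarantine_receipt false, so O(~quarantine_receipt) is not derivable.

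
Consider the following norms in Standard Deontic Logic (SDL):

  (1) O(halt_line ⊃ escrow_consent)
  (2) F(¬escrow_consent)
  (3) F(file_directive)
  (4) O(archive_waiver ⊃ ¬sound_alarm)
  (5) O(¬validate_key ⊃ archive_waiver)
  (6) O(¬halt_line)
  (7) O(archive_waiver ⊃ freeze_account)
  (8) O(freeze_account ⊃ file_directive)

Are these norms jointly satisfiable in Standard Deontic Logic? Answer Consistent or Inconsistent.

Premise 1 is O(halt_line ⊃ escrow_consent); even if O(escrow_consent) held, inferring O(halt_line) would be affirming the consequent — invalid.
So O(halt_line) is not derivable, and the apparent clash with O(¬halt_line) does not arise.
A world satisfying every obligation exists (e.g. archive_waiver=false, escrow_consent=true, file_directive=false, freeze_account=false, halt_line=false, sound_alarm=false, validate_key=true); no atom is both obligatory and forbidden, so the set is consistent.

Consistent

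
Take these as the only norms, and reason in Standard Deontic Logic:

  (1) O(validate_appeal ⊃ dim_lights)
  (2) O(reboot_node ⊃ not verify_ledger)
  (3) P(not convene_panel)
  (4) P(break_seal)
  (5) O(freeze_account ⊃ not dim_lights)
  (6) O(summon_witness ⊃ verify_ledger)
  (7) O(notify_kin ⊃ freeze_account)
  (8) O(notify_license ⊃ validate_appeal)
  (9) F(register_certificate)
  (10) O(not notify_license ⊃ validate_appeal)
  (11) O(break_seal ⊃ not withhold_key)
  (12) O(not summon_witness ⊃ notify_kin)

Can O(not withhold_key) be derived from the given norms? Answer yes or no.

No

Premise 11 is O(break_seal ⊃ not withhold_key), but O(break_seal) is not derivable from the premises (the permission P(break_seal) asserts only not O(not break_seal), not O(break_seal)), so it does not yield O(not withhold_key).
No other premise forces O(not withhold_key). An ideal world satisfying every premise can still have not withhold_key false, so O(not withhold_key) is not derivable.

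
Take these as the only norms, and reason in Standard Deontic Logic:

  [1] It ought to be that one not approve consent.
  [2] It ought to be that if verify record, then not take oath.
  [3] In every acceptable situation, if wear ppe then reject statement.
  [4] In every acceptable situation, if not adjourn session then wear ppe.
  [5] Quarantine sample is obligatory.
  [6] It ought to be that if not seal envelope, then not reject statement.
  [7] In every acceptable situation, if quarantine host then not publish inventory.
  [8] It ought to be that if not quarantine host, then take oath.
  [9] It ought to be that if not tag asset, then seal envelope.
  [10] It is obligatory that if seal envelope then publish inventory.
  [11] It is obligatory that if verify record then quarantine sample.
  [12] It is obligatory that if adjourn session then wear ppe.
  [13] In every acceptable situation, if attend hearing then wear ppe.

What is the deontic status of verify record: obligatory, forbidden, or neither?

Forbidden

Premises 12 and 4 are O(adjourn_session → wear_ppe) and O(¬adjourn_session → wear_ppe); every ideal world satisfies adjourn_session or ¬adjourn_session, so in either case wear_ppe holds — hence O(wear_ppe).
With premise 3, O(wear_ppe → reject_statement), the K-axiom yields O(reject_statement).
Premise 6 is O(¬seal_envelope → ¬reject_statement); contrapositively O(reject_statement → seal_envelope). Since O(reject_statement) holds, K gives O(seal_envelope).
From O(seal_envelope) and premise 10, O(seal_envelope → publish_inventory), we obtain O(publish_inventory).
Premise 7, O(quarantine_host → ¬publish_inventory), contraposes to O(publish_inventory → ¬quarantine_host); with O(publish_inventory) we get O(¬quarantine_host).
From O(¬quarantine_host) and premise 8, O(¬quarantine_host → take_oath), we obtain O(take_oath).
Premise 2, O(verify_record → ¬take_oath), contraposes to O(take_oath → ¬verify_record); with O(take_oath) we get O(¬verify_record).
Premises 1, 5, 9, 11, 13 do not contribute to this derivation.
Thus O(¬verify_record), which is F(verify_record): verify_record is forbidden.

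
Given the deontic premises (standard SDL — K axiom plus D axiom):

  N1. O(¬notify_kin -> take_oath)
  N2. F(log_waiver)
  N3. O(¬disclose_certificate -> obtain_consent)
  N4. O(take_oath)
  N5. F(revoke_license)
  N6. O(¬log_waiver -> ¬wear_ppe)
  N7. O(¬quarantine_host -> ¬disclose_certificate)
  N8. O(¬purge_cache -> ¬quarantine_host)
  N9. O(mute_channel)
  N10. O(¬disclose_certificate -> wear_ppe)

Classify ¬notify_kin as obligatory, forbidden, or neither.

Neither

Premise 1 is O(¬notify_kin -> take_oath); even if O(take_oath) held, inferring O(¬notify_kin) would be affirming the consequent — invalid.
No premise or chain of K-axiom applications forces O(¬notify_kin), and none forces O(notify_kin). So ¬notify_kin is neither obligatory nor forbidden under these norms.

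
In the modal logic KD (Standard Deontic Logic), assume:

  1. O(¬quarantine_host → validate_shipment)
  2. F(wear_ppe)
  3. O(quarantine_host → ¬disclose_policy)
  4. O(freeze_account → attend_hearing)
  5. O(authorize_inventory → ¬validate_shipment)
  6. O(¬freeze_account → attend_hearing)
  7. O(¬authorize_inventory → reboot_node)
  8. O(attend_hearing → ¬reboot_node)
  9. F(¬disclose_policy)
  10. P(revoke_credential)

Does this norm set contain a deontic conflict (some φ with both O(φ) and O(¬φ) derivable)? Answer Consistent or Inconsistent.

Inconsistent

Premises 4 and 6 cover both cases: O(freeze_account → attend_hearing) and O(¬freeze_account → attend_hearing). Since freeze_account ∨ ¬freeze_account is a tautology, O(attend_hearing) follows.
With premise 8, O(attend_hearing → ¬reboot_node), the K-axiom yields O(¬reboot_node).
Premise 7 is O(¬authorize_inventory → reboot_node); contrapositively O(¬reboot_node → authorize_inventory). Since O(¬reboot_node) holds, K gives O(authorize_inventory).
Premise 5 is O(authorize_inventory → ¬validate_shipment); since O(authorize_inventory), deontic closure gives O(¬validate_shipment).
Premise 1, O(¬quarantine_host → validate_shipment), contraposes to O(¬validate_shipment → quarantine_host); with O(¬validate_shipment) we get O(quarantine_host).
Premise 3 is O(quarantine_host → ¬disclose_policy); since O(quarantine_host), deontic closure gives O(¬disclose_policy).
Yet premise 9 is F(¬disclose_policy), i.e. O(disclose_policy).
We now have both O(¬disclose_policy) and O(disclose_policy) — disclose_policy is simultaneously obligatory and forbidden, violating the D-axiom.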